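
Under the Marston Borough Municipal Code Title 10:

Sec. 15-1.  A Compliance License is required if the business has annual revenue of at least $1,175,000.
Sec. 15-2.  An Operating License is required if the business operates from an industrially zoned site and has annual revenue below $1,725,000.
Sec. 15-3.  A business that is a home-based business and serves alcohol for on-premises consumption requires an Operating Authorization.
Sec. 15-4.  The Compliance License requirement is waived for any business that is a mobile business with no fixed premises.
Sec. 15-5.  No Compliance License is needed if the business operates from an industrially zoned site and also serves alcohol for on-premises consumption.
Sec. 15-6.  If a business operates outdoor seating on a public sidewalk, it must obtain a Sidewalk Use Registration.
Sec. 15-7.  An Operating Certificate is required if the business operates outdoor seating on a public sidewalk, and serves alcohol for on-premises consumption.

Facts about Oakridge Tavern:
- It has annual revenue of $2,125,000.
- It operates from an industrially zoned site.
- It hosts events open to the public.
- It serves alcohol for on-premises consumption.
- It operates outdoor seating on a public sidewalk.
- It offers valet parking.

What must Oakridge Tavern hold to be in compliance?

Sec. 15-1. revenue $2,125,000 ≥ $1,175,000 → Compliance License required.
Sec. 15-2. operates from an industrially zoned site; revenue $2,125,000 ≥ $1,725,000 → Operating License not required.
Sec. 15-3. operates from an industrially zoned site (not: is a home-based business); serves alcohol for on-premises consumption → Operating Authorization not required.
Sec. 15-4. operates from an industrially zoned site (not: is a mobile business with no fixed premises) → Compliance License exemption does not apply.
Sec. 15-5. operates from an industrially zoned site; serves alcohol for on-premises consumption → exempt from Compliance License.
Sec. 15-6. operates outdoor seating on a public sidewalk → Sidewalk Use Registration required.
Sec. 15-7. operates outdoor seating on a public sidewalk; serves alcohol for on-premises consumption → Operating Certificate required.

Operating Certificate, Sidewalk Use Registration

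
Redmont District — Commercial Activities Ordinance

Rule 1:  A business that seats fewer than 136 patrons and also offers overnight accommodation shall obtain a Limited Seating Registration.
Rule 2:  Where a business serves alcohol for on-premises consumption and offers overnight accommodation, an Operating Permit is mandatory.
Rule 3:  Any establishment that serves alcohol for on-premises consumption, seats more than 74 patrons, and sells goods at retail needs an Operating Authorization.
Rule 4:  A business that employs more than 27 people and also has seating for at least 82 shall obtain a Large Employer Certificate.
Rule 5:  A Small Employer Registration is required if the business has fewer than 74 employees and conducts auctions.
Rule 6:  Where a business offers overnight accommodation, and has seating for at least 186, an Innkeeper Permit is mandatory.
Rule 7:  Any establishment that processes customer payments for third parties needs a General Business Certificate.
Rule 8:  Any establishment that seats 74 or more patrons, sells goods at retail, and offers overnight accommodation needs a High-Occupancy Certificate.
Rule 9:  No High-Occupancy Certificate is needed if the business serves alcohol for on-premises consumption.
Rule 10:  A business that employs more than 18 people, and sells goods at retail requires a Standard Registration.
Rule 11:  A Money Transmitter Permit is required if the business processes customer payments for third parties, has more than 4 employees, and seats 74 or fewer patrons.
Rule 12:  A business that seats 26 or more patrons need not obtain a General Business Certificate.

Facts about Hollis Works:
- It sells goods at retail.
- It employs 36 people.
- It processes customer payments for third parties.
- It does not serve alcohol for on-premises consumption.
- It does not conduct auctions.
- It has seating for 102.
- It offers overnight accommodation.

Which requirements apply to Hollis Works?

High-Occupancy Certificate, Large Employer Certificate, Limited Seating Registration, Standard Registration

Rule 1: seating 102 < 136; offers overnight accommodation → Limited Seating Registration required.
Rule 2: does not serve alcohol for on-premises consumption; offers overnight accommodation → Operating Permit not required.
Rule 3: does not serve alcohol for on-premises consumption; seating 102 > 74; sells goods at retail → Operating Authorization not required.
Rule 4: employees 36 > 27; seating 102 ≥ 82 → Large Employer Certificate required.
Rule 5: employees 36 < 74; does not conduct auctions → Small Employer Registration not required.
Rule 6: offers overnight accommodation; seating 102 < 186 → Innkeeper Permit not required.
Rule 7: processes customer payments for third parties → General Business Certificate required.
Rule 8: seating 102 ≥ 74; sells goods at retail; offers overnight accommodation → High-Occupancy Certificate required.
Rule 9: does not serve alcohol for on-premises consumption → High-Occupancy Certificate exemption does not apply.
Rule 10: employees 36 > 18; sells goods at retail → Standard Registration required.
Rule 11: processes customer payments for third parties; employees 36 > 4; seating 102 > 74 → Money Transmitter Permit not required.
Rule 12: seating 102 ≥ 26 → exempt from General Business Certificate.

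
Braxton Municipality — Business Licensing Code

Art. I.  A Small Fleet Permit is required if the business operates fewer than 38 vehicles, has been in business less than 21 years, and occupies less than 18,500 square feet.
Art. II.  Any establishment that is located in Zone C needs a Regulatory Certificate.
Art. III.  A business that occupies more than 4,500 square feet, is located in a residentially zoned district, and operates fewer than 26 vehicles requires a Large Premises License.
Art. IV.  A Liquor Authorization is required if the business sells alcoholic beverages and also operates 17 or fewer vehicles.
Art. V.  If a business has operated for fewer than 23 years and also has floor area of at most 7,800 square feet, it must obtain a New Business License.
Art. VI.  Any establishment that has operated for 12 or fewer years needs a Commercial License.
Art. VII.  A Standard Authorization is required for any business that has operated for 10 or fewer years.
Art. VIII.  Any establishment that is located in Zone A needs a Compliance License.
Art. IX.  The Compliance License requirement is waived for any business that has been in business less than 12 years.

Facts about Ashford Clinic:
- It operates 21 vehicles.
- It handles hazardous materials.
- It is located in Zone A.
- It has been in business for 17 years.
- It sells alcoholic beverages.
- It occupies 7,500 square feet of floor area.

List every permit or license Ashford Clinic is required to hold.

Compliance License, New Business License, Small Fleet Permit

Art. I. vehicles 21 < 38; years in business 17 < 21; floor area 7,500 square feet < 18,500 square feet → Small Fleet Permit required.
Art. II. is located in Zone A (not: is located in Zone C) → Regulatory Certificate not required.
Art. III. floor area 7,500 square feet > 4,500 square feet; is located in Zone A (not: is located in a residentially zoned district); vehicles 21 < 26 → Large Premises License not required.
Art. IV. sells alcoholic beverages; vehicles 21 > 17 → Liquor Authorization not required.
Art. V. years in business 17 < 23; floor area 7,500 square feet ≤ 7,800 square feet → New Business License required.
Art. VI. years in business 17 > 12 → Commercial License not required.
Art. VII. years in business 17 > 10 → Standard Authorization not required.
Art. VIII. is located in Zone A → Compliance License required.
Art. IX. years in business 17 ≥ 12 → Compliance License exemption does not apply.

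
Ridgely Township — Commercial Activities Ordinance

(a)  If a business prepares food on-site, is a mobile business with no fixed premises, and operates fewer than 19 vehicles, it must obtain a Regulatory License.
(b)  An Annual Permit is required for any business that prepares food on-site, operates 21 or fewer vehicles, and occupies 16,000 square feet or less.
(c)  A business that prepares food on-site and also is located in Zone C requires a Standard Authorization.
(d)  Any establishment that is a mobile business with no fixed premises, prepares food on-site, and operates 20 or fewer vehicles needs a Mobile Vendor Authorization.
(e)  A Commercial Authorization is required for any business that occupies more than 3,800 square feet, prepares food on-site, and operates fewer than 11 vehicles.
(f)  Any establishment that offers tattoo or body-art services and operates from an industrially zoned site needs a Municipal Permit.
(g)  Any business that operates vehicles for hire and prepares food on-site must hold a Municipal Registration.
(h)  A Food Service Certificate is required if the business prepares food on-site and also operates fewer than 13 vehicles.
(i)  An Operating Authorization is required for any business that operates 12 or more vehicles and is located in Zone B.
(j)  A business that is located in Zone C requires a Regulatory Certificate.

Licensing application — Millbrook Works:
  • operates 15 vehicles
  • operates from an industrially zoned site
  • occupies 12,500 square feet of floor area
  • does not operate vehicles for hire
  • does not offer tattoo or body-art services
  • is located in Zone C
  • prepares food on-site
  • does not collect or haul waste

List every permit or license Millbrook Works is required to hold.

Annual Permit, Regulatory Certificate, Standard Authorization

(a) prepares food on-site; operates from an industrially zoned site (not: is a mobile business with no fixed premises); vehicles 15 < 19 → Regulatory License not required.
(b) prepares food on-site; vehicles 15 ≤ 21; floor area 12,500 square feet ≤ 16,000 square feet → Annual Permit required.
(c) prepares food on-site; is located in Zone C → Standard Authorization required.
(d) operates from an industrially zoned site (not: is a mobile business with no fixed premises); prepares food on-site; vehicles 15 ≤ 20 → Mobile Vendor Authorization not required.
(e) floor area 12,500 square feet > 3,800 square feet; prepares food on-site; vehicles 15 ≥ 11 → Commercial Authorization not required.
(f) does not offer tattoo or body-art services; operates from an industrially zoned site → Municipal Permit not required.
(g) does not operate vehicles for hire; prepares food on-site → Municipal Registration not required.
(h) prepares food on-site; vehicles 15 ≥ 13 → Food Service Certificate not required.
(i) vehicles 15 ≥ 12; is located in Zone C (not: is located in Zone B) → Operating Authorization not required.
(j) is located in Zone C → Regulatory Certificate required.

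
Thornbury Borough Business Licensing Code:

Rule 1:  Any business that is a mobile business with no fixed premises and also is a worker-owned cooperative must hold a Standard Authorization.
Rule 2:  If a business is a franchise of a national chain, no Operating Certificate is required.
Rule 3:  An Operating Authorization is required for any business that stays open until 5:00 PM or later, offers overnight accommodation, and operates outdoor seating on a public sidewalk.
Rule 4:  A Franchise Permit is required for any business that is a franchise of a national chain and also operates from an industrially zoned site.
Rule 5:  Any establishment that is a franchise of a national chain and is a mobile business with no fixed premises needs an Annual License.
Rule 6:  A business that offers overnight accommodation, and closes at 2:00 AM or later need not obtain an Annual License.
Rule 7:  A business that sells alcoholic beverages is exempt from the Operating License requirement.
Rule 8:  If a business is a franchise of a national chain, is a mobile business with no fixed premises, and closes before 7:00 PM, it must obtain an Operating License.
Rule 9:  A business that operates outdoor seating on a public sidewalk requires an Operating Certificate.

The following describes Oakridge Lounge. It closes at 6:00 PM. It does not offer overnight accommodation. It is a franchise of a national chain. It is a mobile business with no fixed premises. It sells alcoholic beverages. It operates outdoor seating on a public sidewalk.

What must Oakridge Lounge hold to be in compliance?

Rule 1: is a mobile business with no fixed premises; is a franchise of a national chain (not: is a worker-owned cooperative) → Standard Authorization not required.
Rule 2: is a franchise of a national chain → exempt from Operating Certificate.
Rule 3: closes 6:00 PM, after 5:00 PM; does not offer overnight accommodation; operates outdoor seating on a public sidewalk → Operating Authorization not required.
Rule 4: is a franchise of a national chain; is a mobile business with no fixed premises (not: operates from an industrially zoned site) → Franchise Permit not required.
Rule 5: is a franchise of a national chain; is a mobile business with no fixed premises → Annual License required.
Rule 6: does not offer overnight accommodation; closes 6:00 PM, at/before 2:00 AM → Annual License exemption does not apply.
Rule 7: sells alcoholic beverages → exempt from Operating License.
Rule 8: is a franchise of a national chain; is a mobile business with no fixed premises; closes 6:00 PM, at/before 7:00 PM → Operating License required.
Rule 9: operates outdoor seating on a public sidewalk → Operating Certificate required.

Annual License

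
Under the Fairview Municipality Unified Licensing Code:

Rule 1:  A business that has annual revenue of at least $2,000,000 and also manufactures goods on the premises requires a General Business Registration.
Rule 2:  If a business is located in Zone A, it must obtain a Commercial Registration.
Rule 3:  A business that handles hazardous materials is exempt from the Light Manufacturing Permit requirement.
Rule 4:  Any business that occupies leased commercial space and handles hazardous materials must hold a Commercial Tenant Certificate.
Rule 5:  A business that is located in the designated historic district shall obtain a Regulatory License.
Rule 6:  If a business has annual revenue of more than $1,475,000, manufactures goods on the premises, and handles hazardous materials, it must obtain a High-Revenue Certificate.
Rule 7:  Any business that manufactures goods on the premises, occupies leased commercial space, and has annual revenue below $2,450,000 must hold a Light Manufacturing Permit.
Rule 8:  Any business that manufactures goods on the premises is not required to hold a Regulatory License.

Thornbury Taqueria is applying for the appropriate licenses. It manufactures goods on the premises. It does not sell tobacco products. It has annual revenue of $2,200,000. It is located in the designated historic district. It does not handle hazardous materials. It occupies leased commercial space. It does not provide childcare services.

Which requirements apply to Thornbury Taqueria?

Rule 1: revenue $2,200,000 ≥ $2,000,000; manufactures goods on the premises → General Business Registration required.
Rule 2: is located in the designated historic district (not: is located in Zone A) → Commercial Registration not required.
Rule 3: does not handle hazardous materials → Light Manufacturing Permit exemption does not apply.
Rule 4: occupies leased commercial space; does not handle hazardous materials → Commercial Tenant Certificate not required.
Rule 5: is located in the designated historic district → Regulatory License required.
Rule 6: revenue $2,200,000 > $1,475,000; manufactures goods on the premises; does not handle hazardous materials → High-Revenue Certificate not required.
Rule 7: manufactures goods on the premises; occupies leased commercial space; revenue $2,200,000 < $2,450,000 → Light Manufacturing Permit required.
Rule 8: manufactures goods on the premises → exempt from Regulatory License.

General Business Registration, Light Manufacturing Permit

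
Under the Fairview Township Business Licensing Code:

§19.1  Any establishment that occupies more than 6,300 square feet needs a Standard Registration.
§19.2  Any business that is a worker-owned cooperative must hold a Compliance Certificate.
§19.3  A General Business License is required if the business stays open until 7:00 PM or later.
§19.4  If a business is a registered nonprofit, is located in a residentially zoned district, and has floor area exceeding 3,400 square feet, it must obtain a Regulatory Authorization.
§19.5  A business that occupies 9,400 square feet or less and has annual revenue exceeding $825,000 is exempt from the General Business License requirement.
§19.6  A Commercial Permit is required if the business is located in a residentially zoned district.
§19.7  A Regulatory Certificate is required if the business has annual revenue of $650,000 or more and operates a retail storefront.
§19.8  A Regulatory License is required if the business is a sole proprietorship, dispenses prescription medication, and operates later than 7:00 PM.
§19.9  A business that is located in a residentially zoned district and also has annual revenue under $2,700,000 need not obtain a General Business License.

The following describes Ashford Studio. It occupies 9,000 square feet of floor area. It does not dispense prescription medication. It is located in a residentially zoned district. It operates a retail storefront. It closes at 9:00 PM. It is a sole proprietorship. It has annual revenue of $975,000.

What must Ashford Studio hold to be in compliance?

Commercial Permit, Regulatory Certificate, Standard Registration

§19.1 floor area 9,000 square feet > 6,300 square feet → Standard Registration required.
§19.2 is a sole proprietorship (not: is a worker-owned cooperative) → Compliance Certificate not required.
§19.3 closes 9:00 PM, after 7:00 PM → General Business License required.
§19.4 is a sole proprietorship (not: is a registered nonprofit); is located in a residentially zoned district; floor area 9,000 square feet > 3,400 square feet → Regulatory Authorization not required.
§19.5 floor area 9,000 square feet ≤ 9,400 square feet; revenue $975,000 > $825,000 → exempt from General Business License.
§19.6 is located in a residentially zoned district → Commercial Permit required.
§19.7 revenue $975,000 ≥ $650,000; operates a retail storefront → Regulatory Certificate required.
§19.8 is a sole proprietorship; does not dispense prescription medication; closes 9:00 PM, after 7:00 PM → Regulatory License not required.
§19.9 is located in a residentially zoned district; revenue $975,000 < $2,700,000 → exempt from General Business License.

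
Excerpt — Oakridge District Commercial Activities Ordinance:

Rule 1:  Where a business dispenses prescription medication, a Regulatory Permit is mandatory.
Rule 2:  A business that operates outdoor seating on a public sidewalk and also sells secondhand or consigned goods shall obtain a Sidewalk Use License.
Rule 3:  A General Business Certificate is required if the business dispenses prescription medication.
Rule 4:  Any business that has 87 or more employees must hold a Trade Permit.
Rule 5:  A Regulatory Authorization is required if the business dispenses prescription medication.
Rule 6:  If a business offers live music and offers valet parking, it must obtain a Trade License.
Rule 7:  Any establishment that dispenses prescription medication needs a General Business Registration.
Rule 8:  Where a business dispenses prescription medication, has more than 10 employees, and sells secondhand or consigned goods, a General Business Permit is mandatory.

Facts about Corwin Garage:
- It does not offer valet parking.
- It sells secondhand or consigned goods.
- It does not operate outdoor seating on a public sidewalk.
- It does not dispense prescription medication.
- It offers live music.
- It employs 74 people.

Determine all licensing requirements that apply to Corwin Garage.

Rule 1: does not dispense prescription medication → Regulatory Permit not required.
Rule 2: does not operate outdoor seating on a public sidewalk; sells secondhand or consigned goods → Sidewalk Use License not required.
Rule 3: does not dispense prescription medication → General Business Certificate not required.
Rule 4: employees 74 < 87 → Trade Permit not required.
Rule 5: does not dispense prescription medication → Regulatory Authorization not required.
Rule 6: offers live music; does not offer valet parking → Trade License not required.
Rule 7: does not dispense prescription medication → General Business Registration not required.
Rule 8: does not dispense prescription medication; employees 74 > 10; sells secondhand or consigned goods → General Business Permit not required.

None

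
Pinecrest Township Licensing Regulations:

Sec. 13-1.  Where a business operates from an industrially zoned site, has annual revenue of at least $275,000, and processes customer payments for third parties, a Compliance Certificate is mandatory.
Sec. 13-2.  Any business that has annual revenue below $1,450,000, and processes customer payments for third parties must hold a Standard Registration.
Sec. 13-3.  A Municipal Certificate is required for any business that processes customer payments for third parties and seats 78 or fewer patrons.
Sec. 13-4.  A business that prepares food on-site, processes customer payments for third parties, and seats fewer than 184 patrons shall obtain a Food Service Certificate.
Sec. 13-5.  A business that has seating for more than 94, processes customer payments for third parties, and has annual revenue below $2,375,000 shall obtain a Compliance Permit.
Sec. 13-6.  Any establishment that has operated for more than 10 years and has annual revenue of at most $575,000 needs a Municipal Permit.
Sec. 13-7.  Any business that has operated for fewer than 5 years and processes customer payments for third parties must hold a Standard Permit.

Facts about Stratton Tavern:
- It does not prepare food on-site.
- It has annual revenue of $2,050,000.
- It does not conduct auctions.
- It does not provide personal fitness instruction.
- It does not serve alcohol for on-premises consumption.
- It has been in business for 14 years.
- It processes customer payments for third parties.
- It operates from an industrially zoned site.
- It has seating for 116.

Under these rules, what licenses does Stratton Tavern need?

Sec. 13-1. operates from an industrially zoned site; revenue $2,050,000 ≥ $275,000; processes customer payments for third parties → Compliance Certificate required.
Sec. 13-2. revenue $2,050,000 ≥ $1,450,000; processes customer payments for third parties → Standard Registration not required.
Sec. 13-3. processes customer payments for third parties; seating 116 > 78 → Municipal Certificate not required.
Sec. 13-4. does not prepare food on-site; processes customer payments for third parties; seating 116 < 184 → Food Service Certificate not required.
Sec. 13-5. seating 116 > 94; processes customer payments for third parties; revenue $2,050,000 < $2,375,000 → Compliance Permit required.
Sec. 13-6. years in business 14 > 10; revenue $2,050,000 > $575,000 → Municipal Permit not required.
Sec. 13-7. years in business 14 ≥ 5; processes customer payments for third parties → Standard Permit not required.

Compliance Certificate, Compliance Permit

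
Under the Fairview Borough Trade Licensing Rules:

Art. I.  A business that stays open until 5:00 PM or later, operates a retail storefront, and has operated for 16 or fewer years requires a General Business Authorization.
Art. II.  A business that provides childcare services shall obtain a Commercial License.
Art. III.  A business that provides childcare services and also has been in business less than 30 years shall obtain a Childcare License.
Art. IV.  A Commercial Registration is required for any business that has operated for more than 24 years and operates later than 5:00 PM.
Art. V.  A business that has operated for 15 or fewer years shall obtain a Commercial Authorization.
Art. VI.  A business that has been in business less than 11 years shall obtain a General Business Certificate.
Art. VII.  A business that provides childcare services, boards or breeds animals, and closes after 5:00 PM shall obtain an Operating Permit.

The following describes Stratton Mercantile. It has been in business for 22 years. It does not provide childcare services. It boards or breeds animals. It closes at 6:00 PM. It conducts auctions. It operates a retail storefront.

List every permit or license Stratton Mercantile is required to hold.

None

Art. I. closes 6:00 PM, after 5:00 PM; operates a retail storefront; years in business 22 > 16 → General Business Authorization not required.
Art. II. does not provide childcare services → Commercial License not required.
Art. III. does not provide childcare services; years in business 22 < 30 → Childcare License not required.
Art. IV. years in business 22 ≤ 24; closes 6:00 PM, after 5:00 PM → Commercial Registration not required.
Art. V. years in business 22 > 15 → Commercial Authorization not required.
Art. VI. years in business 22 ≥ 11 → General Business Certificate not required.
Art. VII. does not provide childcare services; boards or breeds animals; closes 6:00 PM, after 5:00 PM → Operating Permit not required.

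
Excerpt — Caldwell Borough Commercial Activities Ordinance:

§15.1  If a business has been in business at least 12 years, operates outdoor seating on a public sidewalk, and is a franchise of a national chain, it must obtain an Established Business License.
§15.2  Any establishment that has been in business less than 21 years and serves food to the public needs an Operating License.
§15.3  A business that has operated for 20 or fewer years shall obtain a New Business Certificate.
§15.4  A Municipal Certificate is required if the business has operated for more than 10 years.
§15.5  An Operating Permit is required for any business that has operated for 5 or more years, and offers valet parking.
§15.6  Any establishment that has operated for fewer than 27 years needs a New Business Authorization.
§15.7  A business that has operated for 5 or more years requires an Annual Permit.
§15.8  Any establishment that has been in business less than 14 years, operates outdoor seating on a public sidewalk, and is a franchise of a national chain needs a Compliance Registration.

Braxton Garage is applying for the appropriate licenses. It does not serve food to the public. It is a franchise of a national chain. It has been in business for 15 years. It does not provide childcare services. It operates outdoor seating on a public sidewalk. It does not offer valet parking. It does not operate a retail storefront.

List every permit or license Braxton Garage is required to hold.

§15.1 years in business 15 ≥ 12; operates outdoor seating on a public sidewalk; is a franchise of a national chain → Established Business License required.
§15.2 years in business 15 < 21; does not serve food to the public → Operating License not required.
§15.3 years in business 15 ≤ 20 → New Business Certificate required.
§15.4 years in business 15 > 10 → Municipal Certificate required.
§15.5 years in business 15 ≥ 5; does not offer valet parking → Operating Permit not required.
§15.6 years in business 15 < 27 → New Business Authorization required.
§15.7 years in business 15 ≥ 5 → Annual Permit required.
§15.8 years in business 15 ≥ 14; operates outdoor seating on a public sidewalk; is a franchise of a national chain → Compliance Registration not required.

Annual Permit, Established Business License, Municipal Certificate, New Business Authorization, New Business Certificate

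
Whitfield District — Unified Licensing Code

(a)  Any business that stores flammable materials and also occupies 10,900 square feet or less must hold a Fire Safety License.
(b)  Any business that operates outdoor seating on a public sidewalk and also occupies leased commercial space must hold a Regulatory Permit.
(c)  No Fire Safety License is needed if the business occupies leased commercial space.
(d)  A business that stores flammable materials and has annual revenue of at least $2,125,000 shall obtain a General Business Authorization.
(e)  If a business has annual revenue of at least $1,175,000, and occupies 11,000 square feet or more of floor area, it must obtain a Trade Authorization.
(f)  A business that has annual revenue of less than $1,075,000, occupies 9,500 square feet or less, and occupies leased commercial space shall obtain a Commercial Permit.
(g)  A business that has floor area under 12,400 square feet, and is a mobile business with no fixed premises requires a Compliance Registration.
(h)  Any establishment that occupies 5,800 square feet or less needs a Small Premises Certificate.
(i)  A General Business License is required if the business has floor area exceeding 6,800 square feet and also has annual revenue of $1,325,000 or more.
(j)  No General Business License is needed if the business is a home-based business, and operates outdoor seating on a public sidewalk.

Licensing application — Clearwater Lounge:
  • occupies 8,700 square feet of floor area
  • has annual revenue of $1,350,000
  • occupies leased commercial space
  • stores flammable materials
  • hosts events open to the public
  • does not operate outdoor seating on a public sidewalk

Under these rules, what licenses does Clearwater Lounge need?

General Business License

(a) stores flammable materials; floor area 8,700 square feet ≤ 10,900 square feet → Fire Safety License required.
(b) does not operate outdoor seating on a public sidewalk; occupies leased commercial space → Regulatory Permit not required.
(c) occupies leased commercial space → exempt from Fire Safety License.
(d) stores flammable materials; revenue $1,350,000 < $2,125,000 → General Business Authorization not required.
(e) revenue $1,350,000 ≥ $1,175,000; floor area 8,700 square feet < 11,000 square feet → Trade Authorization not required.
(f) revenue $1,350,000 ≥ $1,075,000; floor area 8,700 square feet ≤ 9,500 square feet; occupies leased commercial space → Commercial Permit not required.
(g) floor area 8,700 square feet < 12,400 square feet; occupies leased commercial space (not: is a mobile business with no fixed premises) → Compliance Registration not required.
(h) floor area 8,700 square feet > 5,800 square feet → Small Premises Certificate not required.
(i) floor area 8,700 square feet > 6,800 square feet; revenue $1,350,000 ≥ $1,325,000 → General Business License required.
(j) occupies leased commercial space (not: is a home-based business); does not operate outdoor seating on a public sidewalk → General Business License exemption does not apply.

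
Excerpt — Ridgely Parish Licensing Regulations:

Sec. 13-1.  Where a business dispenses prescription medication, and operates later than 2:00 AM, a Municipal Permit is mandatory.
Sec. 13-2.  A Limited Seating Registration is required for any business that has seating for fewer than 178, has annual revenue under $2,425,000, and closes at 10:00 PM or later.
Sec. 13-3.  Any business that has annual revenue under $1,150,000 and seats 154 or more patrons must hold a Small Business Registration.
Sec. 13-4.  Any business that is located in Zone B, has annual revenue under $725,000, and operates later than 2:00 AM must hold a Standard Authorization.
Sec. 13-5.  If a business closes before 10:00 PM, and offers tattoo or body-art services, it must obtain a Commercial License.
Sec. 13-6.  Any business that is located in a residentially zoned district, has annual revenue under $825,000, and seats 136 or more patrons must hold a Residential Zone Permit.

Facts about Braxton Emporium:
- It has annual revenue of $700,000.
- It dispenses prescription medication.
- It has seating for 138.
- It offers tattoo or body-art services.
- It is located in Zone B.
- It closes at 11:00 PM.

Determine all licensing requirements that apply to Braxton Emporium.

Limited Seating Registration

Sec. 13-1. dispenses prescription medication; closes 11:00 PM, at/before 2:00 AM → Municipal Permit not required.
Sec. 13-2. seating 138 < 178; revenue $700,000 < $2,425,000; closes 11:00 PM, after 10:00 PM → Limited Seating Registration required.
Sec. 13-3. revenue $700,000 < $1,150,000; seating 138 < 154 → Small Business Registration not required.
Sec. 13-4. is located in Zone B; revenue $700,000 < $725,000; closes 11:00 PM, at/before 2:00 AM → Standard Authorization not required.
Sec. 13-5. closes 11:00 PM, after 10:00 PM; offers tattoo or body-art services → Commercial License not required.
Sec. 13-6. is located in Zone B (not: is located in a residentially zoned district); revenue $700,000 < $825,000; seating 138 ≥ 136 → Residential Zone Permit not required.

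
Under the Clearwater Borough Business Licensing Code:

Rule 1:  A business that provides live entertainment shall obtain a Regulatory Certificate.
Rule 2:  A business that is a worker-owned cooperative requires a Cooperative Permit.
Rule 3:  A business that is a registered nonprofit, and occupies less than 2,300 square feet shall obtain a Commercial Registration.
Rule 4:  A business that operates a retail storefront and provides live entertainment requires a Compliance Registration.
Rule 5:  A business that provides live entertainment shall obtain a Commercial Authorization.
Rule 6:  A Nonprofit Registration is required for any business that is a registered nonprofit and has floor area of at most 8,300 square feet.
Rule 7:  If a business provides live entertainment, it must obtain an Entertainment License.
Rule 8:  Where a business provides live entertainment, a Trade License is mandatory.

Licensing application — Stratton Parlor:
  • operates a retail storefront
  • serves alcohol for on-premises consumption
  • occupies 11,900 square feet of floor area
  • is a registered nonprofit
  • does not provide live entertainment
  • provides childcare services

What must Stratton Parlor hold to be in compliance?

None

Rule 1: does not provide live entertainment → Regulatory Certificate not required.
Rule 2: is a registered nonprofit (not: is a worker-owned cooperative) → Cooperative Permit not required.
Rule 3: is a registered nonprofit; floor area 11,900 square feet ≥ 2,300 square feet → Commercial Registration not required.
Rule 4: operates a retail storefront; does not provide live entertainment → Compliance Registration not required.
Rule 5: does not provide live entertainment → Commercial Authorization not required.
Rule 6: is a registered nonprofit; floor area 11,900 square feet > 8,300 square feet → Nonprofit Registration not required.
Rule 7: does not provide live entertainment → Entertainment License not required.
Rule 8: does not provide live entertainment → Trade License not required.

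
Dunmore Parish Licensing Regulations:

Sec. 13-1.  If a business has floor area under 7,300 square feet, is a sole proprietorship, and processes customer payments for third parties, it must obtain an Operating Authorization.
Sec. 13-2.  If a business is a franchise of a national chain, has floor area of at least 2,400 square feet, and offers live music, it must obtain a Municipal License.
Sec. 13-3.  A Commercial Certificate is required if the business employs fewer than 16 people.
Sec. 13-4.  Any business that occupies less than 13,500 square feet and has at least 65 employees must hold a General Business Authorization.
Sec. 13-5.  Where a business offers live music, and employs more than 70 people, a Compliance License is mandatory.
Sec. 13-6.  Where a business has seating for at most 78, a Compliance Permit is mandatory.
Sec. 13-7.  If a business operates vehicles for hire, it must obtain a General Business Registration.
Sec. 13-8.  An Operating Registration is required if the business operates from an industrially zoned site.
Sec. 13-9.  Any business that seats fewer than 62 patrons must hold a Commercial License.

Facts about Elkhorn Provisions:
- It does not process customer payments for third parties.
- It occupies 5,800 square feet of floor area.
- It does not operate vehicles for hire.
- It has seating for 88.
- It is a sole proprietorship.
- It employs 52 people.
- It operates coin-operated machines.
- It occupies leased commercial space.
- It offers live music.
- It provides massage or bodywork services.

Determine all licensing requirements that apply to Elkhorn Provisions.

None

Sec. 13-1. floor area 5,800 square feet < 7,300 square feet; is a sole proprietorship; does not process customer payments for third parties → Operating Authorization not required.
Sec. 13-2. is a sole proprietorship (not: is a franchise of a national chain); floor area 5,800 square feet ≥ 2,400 square feet; offers live music → Municipal License not required.
Sec. 13-3. employees 52 ≥ 16 → Commercial Certificate not required.
Sec. 13-4. floor area 5,800 square feet < 13,500 square feet; employees 52 < 65 → General Business Authorization not required.
Sec. 13-5. offers live music; employees 52 ≤ 70 → Compliance License not required.
Sec. 13-6. seating 88 > 78 → Compliance Permit not required.
Sec. 13-7. does not operate vehicles for hire → General Business Registration not required.
Sec. 13-8. occupies leased commercial space (not: operates from an industrially zoned site) → Operating Registration not required.
Sec. 13-9. seating 88 ≥ 62 → Commercial License not required.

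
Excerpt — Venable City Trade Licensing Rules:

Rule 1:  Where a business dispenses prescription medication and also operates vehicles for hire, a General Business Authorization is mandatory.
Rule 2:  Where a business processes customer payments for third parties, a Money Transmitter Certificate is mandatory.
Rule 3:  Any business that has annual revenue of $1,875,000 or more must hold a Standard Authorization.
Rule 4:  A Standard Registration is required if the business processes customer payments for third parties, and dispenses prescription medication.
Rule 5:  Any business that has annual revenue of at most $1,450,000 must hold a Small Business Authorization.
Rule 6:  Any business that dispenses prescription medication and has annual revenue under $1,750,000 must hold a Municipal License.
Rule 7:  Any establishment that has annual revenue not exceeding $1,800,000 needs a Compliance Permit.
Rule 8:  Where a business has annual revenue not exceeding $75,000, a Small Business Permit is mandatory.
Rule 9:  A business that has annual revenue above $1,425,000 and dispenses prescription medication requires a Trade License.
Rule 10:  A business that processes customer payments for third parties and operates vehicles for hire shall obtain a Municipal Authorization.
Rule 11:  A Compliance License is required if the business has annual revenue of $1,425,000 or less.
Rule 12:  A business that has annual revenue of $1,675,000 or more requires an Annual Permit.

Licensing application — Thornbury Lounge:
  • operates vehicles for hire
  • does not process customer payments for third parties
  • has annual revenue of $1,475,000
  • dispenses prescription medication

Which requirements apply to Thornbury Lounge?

Compliance Permit, General Business Authorization, Municipal License, Trade License

Rule 1: dispenses prescription medication; operates vehicles for hire → General Business Authorization required.
Rule 2: does not process customer payments for third parties → Money Transmitter Certificate not required.
Rule 3: revenue $1,475,000 < $1,875,000 → Standard Authorization not required.
Rule 4: does not process customer payments for third parties; dispenses prescription medication → Standard Registration not required.
Rule 5: revenue $1,475,000 > $1,450,000 → Small Business Authorization not required.
Rule 6: dispenses prescription medication; revenue $1,475,000 < $1,750,000 → Municipal License required.
Rule 7: revenue $1,475,000 ≤ $1,800,000 → Compliance Permit required.
Rule 8: revenue $1,475,000 > $75,000 → Small Business Permit not required.
Rule 9: revenue $1,475,000 > $1,425,000; dispenses prescription medication → Trade License required.
Rule 10: does not process customer payments for third parties; operates vehicles for hire → Municipal Authorization not required.
Rule 11: revenue $1,475,000 > $1,425,000 → Compliance License not required.
Rule 12: revenue $1,475,000 < $1,675,000 → Annual Permit not required.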